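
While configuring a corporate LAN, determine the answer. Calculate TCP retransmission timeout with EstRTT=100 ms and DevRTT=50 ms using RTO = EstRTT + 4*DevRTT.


Given: EstRTT = 100 ms, DevRTT = 50 ms
Timeout = EstRTT + 4 * DevRTT
4 * DevRTT = 4 * 50 = 200
Timeout = 100 + 200 = 300 ms

300


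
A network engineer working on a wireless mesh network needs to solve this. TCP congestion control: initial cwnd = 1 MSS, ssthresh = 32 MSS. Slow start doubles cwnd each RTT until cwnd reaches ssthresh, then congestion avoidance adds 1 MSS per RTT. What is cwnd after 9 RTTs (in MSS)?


RTT 0: cwnd = 1 MSS (initial)
RTT 1: cwnd = 2 MSS (slow start, doubled)
RTT 2: cwnd = 4 MSS (slow start, doubled)
RTT 3: cwnd = 8 MSS (slow start, doubled)
RTT 4: cwnd = 16 MSS (slow start, doubled)
RTT 5: cwnd = 32 MSS (slow start, doubled)
RTT 6: cwnd = 33 MSS (congestion avoidance, +1)
RTT 7: cwnd = 34 MSS (congestion avoidance, +1)
RTT 8: cwnd = 35 MSS (congestion avoidance, +1)
RTT 9: cwnd = 36 MSS (congestion avoidance, +1)

36


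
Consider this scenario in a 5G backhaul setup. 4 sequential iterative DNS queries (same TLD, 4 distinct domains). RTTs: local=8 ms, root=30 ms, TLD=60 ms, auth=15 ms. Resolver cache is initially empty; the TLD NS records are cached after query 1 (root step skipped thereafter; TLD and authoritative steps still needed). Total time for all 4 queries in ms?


Lookup 1 (cold cache): local + root + TLD + auth = 8 + 30 + 60 + 15 = 113 ms
Lookups 2..4 (TLD NS cached -> skip root; new domain -> still ask TLD and auth): local + TLD + auth = 8 + 60 + 15 = 83 ms each
Remaining 3 lookups: 3 * 83 = 249 ms
Total = 113 + 249 = 362 ms

362


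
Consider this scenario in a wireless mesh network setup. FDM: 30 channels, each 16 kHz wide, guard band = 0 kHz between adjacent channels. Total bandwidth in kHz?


Given: 30 channels, 16 kHz each, guard = 0 kHz
Channel bandwidth = 30 * 16 = 480 kHz
Guard bands = 29 gaps * 0 kHz = 0 kHz
Total = 480 + 0 = 480 kHz

480


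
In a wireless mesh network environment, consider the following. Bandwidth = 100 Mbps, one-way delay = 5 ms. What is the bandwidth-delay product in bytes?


Given: bandwidth = 100 Mbps, delay = 5 ms
BDP in bits = 100 * 10^6 * 5 / 1000
BDP in bits = 500000
BDP in bytes = 500000 / 8 = 62500

62500


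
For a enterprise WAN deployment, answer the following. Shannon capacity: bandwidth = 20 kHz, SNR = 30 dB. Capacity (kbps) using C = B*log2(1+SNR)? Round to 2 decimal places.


Given: B = 20 kHz, SNR = 30 dB
SNR linear = 10^(30/10) = 1000
1 + SNR = 1001
log2(1001) = 9.9672262588
C = 20 * 1000 * 9.9672262588 = 199344.5252 bps
C = 199.344525 kbps -> 199.34 kbps (2 dp)

199.34


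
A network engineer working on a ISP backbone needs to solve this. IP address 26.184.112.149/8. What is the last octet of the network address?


Given: IP = 26.184.112.149, prefix = /8
Subnet mask = 255.0.0.0
Last octet of IP: 149
Last octet of mask: 0
Network last octet = 149 AND 0 = 0

0


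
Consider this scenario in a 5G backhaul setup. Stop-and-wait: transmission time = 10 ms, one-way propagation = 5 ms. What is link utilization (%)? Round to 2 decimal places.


Given: Ttrans = 10 ms, Tprop = 5 ms
RTT = 2 * Tprop = 2 * 5 = 10 ms
U = Ttrans / (Ttrans + RTT)
U = 10 / (10 + 10)
U = 10 / 20 = 0.5
U% = 50.00%

50.00


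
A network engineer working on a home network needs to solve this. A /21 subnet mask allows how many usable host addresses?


Given: subnet mask /21
Host bits = 32 - 21 = 11
Total addresses = 2^11 = 2048
Usable hosts = 2048 - 2 (network + broadcast) = 2046

2046


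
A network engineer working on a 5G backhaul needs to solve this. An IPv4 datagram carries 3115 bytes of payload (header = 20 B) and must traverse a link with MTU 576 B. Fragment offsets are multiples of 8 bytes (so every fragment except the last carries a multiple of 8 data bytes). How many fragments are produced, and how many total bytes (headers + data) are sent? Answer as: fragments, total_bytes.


Max data per non-final fragment = floor((MTU - header)/8)*8 = floor((576 - 20)/8)*8 = floor(556/8)*8 = 552 B
Final fragment needs no 8-byte alignment: it can carry up to MTU - header = 556 B
Non-final fragments needed = ceil((payload - 556) / 552) = ceil(2559/552) = ceil(4.6359) = 5
Number of fragments = 5 + 1 = 6
Fragment sizes (data): 5 * 552 B + 355 B (last, 355 <= 556 OK)
Total bytes sent = payload + n_frags * header = 3115 + 6*20 = 3115 + 120 = 3235 B

6, 3235


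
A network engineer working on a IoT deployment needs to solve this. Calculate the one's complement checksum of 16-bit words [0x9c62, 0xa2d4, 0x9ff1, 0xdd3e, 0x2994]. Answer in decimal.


Given words: [0x9c62, 0xa2d4, 0x9ff1, 0xdd3e, 0x2994]
Step 1: Sum all words
Raw sum = 40034 + 41684 + 40945 + 56638 + 10644 = 189945
Step 2: Fold carry: (58873 + 2) = 58875
One's complement = ~58875 & 0xFFFF = 6660

6660


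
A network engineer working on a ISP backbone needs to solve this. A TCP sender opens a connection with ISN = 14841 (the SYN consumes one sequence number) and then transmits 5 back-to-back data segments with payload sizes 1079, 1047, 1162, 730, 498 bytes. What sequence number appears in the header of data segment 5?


The SYN occupies sequence number ISN = 14841, so the first data byte is ISN + 1 = 14842.
SEQ of data segment i = (ISN + 1) + sum of payload sizes of segments 1..i-1.
Segment 1: SEQ = 14842, payload = 1079 bytes
Segment 2: SEQ = 15921, payload = 1047 bytes
Segment 3: SEQ = 16968, payload = 1162 bytes
Segment 4: SEQ = 18130, payload = 730 bytes
Segment 5: SEQ = 18860, payload = 498 bytes
SEQ of segment 5 = 14842 + 1079 + 1047 + 1162 + 730 = 18860

18860


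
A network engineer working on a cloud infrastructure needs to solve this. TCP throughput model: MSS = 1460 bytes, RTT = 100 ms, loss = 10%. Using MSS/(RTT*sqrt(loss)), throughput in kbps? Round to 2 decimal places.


Given: MSS = 1460 bytes, RTT = 100 ms, loss = 10%
RTT in seconds = 100 / 1000 = 0.1
Loss rate = 10% = 0.1
sqrt(loss) = sqrt(0.1) = 0.316227766017
Throughput (bytes/s) = 1460 / (0.1 * 0.316227766017) = 46169.2538
Throughput (kbps) = 46169.2538 * 8 / 1000 = 369.354031 -> 369.35 kbps (2 dp)

369.35


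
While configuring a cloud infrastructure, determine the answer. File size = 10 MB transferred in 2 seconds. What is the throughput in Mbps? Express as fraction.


Given: file = 10 MB, time = 2 s
File in Mb = 10 * 8 = 80 Mb
Throughput = 80 / 2 Mbps
Throughput = 40 Mbps

40


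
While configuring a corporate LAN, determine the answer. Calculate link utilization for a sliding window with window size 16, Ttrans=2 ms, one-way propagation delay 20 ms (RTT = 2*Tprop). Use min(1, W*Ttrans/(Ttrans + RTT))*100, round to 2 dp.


Given: W = 16, Ttrans = 2 ms, RTT = 40 ms (= 2 * Tprop, Tprop = 20 ms)
Cycle time = Ttrans + RTT = 2 + 40 = 42 ms (first packet sent until its ACK returns)
W * Ttrans = 16 * 2 = 32 ms of sending per cycle
W * Ttrans / (Ttrans + RTT) = 32 / 42 = 0.761905
U = min(1, 0.761905) = 0.761905
U% = 76.19%

76.19


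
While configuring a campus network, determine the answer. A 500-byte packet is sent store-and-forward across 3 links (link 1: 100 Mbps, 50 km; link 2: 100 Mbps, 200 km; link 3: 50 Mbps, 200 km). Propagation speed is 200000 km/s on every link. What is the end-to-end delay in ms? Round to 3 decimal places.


Packet = 500 bytes = 4000 bits. Store-and-forward: sum (t_trans + t_prop) per link.
Link 1: t_trans = 4000/(100*10^6) s = 0.0400 ms; t_prop = 50/200000 s = 0.2500 ms; subtotal = 0.2900 ms
Link 2: t_trans = 4000/(100*10^6) s = 0.0400 ms; t_prop = 200/200000 s = 1.0000 ms; subtotal = 1.0400 ms
Link 3: t_trans = 4000/(50*10^6) s = 0.0800 ms; t_prop = 200/200000 s = 1.0000 ms; subtotal = 1.0800 ms
End-to-end = 0.2900 + 1.0400 + 1.0800 = 2.4100 ms -> 2.410 ms (3 dp)

2.410


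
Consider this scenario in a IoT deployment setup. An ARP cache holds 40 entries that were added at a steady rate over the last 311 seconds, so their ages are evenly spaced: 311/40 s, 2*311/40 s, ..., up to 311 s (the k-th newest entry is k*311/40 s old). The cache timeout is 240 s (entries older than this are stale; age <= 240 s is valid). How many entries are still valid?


Ages are k * 311/40 s for k = 1..40 (spacing = 7.7750 s).
Entry k is valid iff k * 311/40 <= 240 iff k <= 40 * 240 / 311 = 30.8682
n_valid = floor(30.8682) = 30
(n_stale = 40 - 30 = 10)

30


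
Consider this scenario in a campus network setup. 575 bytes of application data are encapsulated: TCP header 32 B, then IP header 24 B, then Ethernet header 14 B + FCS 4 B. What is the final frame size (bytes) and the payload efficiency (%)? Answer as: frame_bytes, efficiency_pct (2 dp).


TCP segment = 575 + 32 = 607 B
IP packet = 607 + 24 = 631 B
Ethernet frame = 631 + 14 + 4 = 649 B
Efficiency = app / frame = 575 / 649 = 0.885978 = 88.5978% -> 88.60% (2 dp)

649, 88.60


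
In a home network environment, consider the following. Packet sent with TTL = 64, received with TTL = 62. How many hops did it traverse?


Given: initial TTL = 64, received TTL = 62
Hops = initial TTL - received TTL
Hops = 64 - 62 = 2

2


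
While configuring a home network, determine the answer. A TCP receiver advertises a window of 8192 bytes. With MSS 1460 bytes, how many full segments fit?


Given: RWND = 8192 bytes, MSS = 1460 bytes
Full segments = floor(RWND / MSS)
Full segments = floor(8192 / 1460)
Full segments = floor(5.611) = 5

5


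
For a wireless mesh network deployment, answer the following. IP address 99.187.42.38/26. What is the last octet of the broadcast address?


Given: IP = 99.187.42.38, prefix = /26
Host bits = 32 - 26 = 6
Network last octet = 38 AND mask = 0
Host part size = 2^6 - 1 = 63
Broadcast last octet = 0 OR 63 = 63

63


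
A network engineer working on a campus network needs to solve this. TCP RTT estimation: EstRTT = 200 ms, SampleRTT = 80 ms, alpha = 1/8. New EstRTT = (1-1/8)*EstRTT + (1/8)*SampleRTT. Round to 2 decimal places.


Given: EstRTT = 200 ms, SampleRTT = 80 ms, alpha = 1/8
New EstRTT = (1 - alpha) * EstRTT + alpha * SampleRTT
(7/8) * 200 = 175
(1/8) * 80 = 10
New EstRTT = 175 + 10 = 185 ms -> 185.00 ms (2 dp)

185.00


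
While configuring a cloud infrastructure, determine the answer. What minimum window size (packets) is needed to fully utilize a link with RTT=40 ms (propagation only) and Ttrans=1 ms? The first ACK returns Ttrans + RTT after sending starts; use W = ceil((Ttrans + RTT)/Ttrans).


Given: Ttrans = 1 ms, RTT = 40 ms (= 2 * Tprop, Tprop = 20 ms)
Time until first ACK returns = Ttrans + RTT = 1 + 40 = 41 ms
Need W * Ttrans >= Ttrans + RTT  ->  W >= (Ttrans + RTT) / Ttrans
(Ttrans + RTT) / Ttrans = 41 / 1 = 41
W_min = ceil(41) = 41

41


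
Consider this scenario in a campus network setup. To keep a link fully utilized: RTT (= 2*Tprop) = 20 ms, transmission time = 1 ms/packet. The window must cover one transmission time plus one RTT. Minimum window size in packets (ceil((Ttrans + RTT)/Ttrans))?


Given: Ttrans = 1 ms, RTT = 20 ms (= 2 * Tprop, Tprop = 10 ms)
Time until first ACK returns = Ttrans + RTT = 1 + 20 = 21 ms
Need W * Ttrans >= Ttrans + RTT  ->  W >= (Ttrans + RTT) / Ttrans
(Ttrans + RTT) / Ttrans = 21 / 1 = 21
W_min = ceil(21) = 21

21


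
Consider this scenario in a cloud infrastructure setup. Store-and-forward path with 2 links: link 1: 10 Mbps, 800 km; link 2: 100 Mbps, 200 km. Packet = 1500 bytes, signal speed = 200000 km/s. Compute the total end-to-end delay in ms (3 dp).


Packet = 1500 bytes = 12000 bits. Store-and-forward: sum (t_trans + t_prop) per link.
Link 1: t_trans = 12000/(10*10^6) s = 1.2000 ms; t_prop = 800/200000 s = 4.0000 ms; subtotal = 5.2000 ms
Link 2: t_trans = 12000/(100*10^6) s = 0.1200 ms; t_prop = 200/200000 s = 1.0000 ms; subtotal = 1.1200 ms
End-to-end = 5.2000 + 1.1200 = 6.3200 ms -> 6.320 ms (3 dp)

6.320


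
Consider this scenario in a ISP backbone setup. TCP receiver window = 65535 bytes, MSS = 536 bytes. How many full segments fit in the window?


Given: RWND = 65535 bytes, MSS = 536 bytes
Full segments = floor(RWND / MSS)
Full segments = floor(65535 / 536)
Full segments = floor(122.2668) = 122

122


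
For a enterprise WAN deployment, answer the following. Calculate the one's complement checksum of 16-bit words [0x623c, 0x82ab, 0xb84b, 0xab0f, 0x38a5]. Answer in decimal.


Given words: [0x623c, 0x82ab, 0xb84b, 0xab0f, 0x38a5]
Step 1: Sum all words
Raw sum = 25148 + 33451 + 47179 + 43791 + 14501 = 164070
Step 2: Fold carry: (32998 + 2) = 33000
One's complement = ~33000 & 0xFFFF = 32535

32535


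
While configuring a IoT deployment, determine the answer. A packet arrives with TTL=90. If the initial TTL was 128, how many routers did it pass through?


Given: initial TTL = 128, received TTL = 90
Hops = initial TTL - received TTL
Hops = 128 - 90 = 38

38


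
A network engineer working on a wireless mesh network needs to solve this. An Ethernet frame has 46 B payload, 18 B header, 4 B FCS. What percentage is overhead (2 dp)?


Given: payload = 46 B, header = 18 B, trailer = 4 B
Overhead bytes = header + trailer = 18 + 4 = 22
Total frame = payload + overhead = 46 + 22 = 68
Overhead % = 22 / 68 * 100 = 32.3529% -> 32.35% (2 dp)

32.35


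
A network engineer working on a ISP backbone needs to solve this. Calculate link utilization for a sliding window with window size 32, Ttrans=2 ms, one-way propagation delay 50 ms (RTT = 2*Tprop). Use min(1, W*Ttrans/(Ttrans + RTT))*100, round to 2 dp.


Given: W = 32, Ttrans = 2 ms, RTT = 100 ms (= 2 * Tprop, Tprop = 50 ms)
Cycle time = Ttrans + RTT = 2 + 100 = 102 ms (first packet sent until its ACK returns)
W * Ttrans = 32 * 2 = 64 ms of sending per cycle
W * Ttrans / (Ttrans + RTT) = 64 / 102 = 0.627451
U = min(1, 0.627451) = 0.627451
U% = 62.75%

62.75


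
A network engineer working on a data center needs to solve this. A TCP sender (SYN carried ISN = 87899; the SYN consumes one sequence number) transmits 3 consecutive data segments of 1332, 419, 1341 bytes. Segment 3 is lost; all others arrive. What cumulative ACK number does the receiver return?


SYN uses sequence number 87899; first data byte = ISN + 1 = 87900.
Segment 1: SEQ = 87900, len = 1332 B, covers [87900, 89231]
Segment 2: SEQ = 89232, len = 419 B, covers [89232, 89650]
Segment 3: SEQ = 89651, len = 1341 B, covers [89651, 90991] [LOST]
In-order data received: bytes [87900, 89650] (segments 1..2).
Segment 3 missing -> gap begins at byte 89651.
Cumulative ACK = next expected in-order byte = 87900 + 1332 + 419 = 89651

89651


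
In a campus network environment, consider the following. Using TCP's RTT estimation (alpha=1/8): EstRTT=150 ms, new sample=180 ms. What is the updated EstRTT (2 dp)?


Given: EstRTT = 150 ms, SampleRTT = 180 ms, alpha = 1/8
New EstRTT = (1 - alpha) * EstRTT + alpha * SampleRTT
(7/8) * 150 = 131.25
(1/8) * 180 = 22.5
New EstRTT = 131.25 + 22.5 = 153.75 ms -> 153.75 ms (2 dp)

153.75


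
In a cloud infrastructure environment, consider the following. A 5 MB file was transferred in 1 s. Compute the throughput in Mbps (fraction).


Given: file = 5 MB, time = 1 s
File in Mb = 5 * 8 = 40 Mb
Throughput = 40 / 1 Mbps
Throughput = 40 Mbps

40


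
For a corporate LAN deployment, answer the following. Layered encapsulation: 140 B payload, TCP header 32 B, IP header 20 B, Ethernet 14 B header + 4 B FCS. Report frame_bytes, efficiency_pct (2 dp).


TCP segment = 140 + 32 = 172 B
IP packet = 172 + 20 = 192 B
Ethernet frame = 192 + 14 + 4 = 210 B
Efficiency = app / frame = 140 / 210 = 0.666667 = 66.6667% -> 66.67% (2 dp)

210, 66.67


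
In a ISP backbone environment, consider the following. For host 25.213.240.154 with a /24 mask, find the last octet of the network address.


Given: IP = 25.213.240.154, prefix = /24
Subnet mask = 255.255.255.0
Last octet of IP: 154
Last octet of mask: 0
Network last octet = 154 AND 0 = 0

0


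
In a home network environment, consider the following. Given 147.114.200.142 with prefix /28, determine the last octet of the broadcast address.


Given: IP = 147.114.200.142, prefix = /28
Host bits = 32 - 28 = 4
Network last octet = 142 AND mask = 128
Host part size = 2^4 - 1 = 15
Broadcast last octet = 128 OR 15 = 143

143


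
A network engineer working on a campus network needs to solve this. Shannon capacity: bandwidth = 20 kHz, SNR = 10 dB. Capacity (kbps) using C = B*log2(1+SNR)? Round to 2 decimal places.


Given: B = 20 kHz, SNR = 10 dB
SNR linear = 10^(10/10) = 10
1 + SNR = 11
log2(11) = 3.4594316186
C = 20 * 1000 * 3.4594316186 = 69188.6324 bps
C = 69.188632 kbps -> 69.19 kbps (2 dp)

69.19


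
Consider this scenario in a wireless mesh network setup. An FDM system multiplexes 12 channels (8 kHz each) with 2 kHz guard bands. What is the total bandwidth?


Given: 12 channels, 8 kHz each, guard = 2 kHz
Channel bandwidth = 12 * 8 = 96 kHz
Guard bands = 11 gaps * 2 kHz = 22 kHz
Total = 96 + 22 = 118 kHz

118


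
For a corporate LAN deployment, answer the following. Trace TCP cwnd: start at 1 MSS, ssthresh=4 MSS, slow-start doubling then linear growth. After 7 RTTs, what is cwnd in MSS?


RTT 0: cwnd = 1 MSS (initial)
RTT 1: cwnd = 2 MSS (slow start, doubled)
RTT 2: cwnd = 4 MSS (slow start, doubled)
RTT 3: cwnd = 5 MSS (congestion avoidance, +1)
RTT 4: cwnd = 6 MSS (congestion avoidance, +1)
RTT 5: cwnd = 7 MSS (congestion avoidance, +1)
RTT 6: cwnd = 8 MSS (congestion avoidance, +1)
RTT 7: cwnd = 9 MSS (congestion avoidance, +1)

9


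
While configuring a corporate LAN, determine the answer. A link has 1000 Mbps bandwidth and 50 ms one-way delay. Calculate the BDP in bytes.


Given: bandwidth = 1000 Mbps, delay = 50 ms
BDP in bits = 1000 * 10^6 * 50 / 1000
BDP in bits = 50000000
BDP in bytes = 50000000 / 8 = 6250000

6250000


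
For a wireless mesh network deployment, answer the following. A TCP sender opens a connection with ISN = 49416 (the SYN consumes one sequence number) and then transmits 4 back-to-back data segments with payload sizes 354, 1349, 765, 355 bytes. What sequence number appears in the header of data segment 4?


The SYN occupies sequence number ISN = 49416, so the first data byte is ISN + 1 = 49417.
SEQ of data segment i = (ISN + 1) + sum of payload sizes of segments 1..i-1.
Segment 1: SEQ = 49417, payload = 354 bytes
Segment 2: SEQ = 49771, payload = 1349 bytes
Segment 3: SEQ = 51120, payload = 765 bytes
Segment 4: SEQ = 51885, payload = 355 bytes
SEQ of segment 4 = 49417 + 354 + 1349 + 765 = 51885

51885


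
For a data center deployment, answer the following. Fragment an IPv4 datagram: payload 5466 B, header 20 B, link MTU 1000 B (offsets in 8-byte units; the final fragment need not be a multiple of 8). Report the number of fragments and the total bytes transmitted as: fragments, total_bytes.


Max data per non-final fragment = floor((MTU - header)/8)*8 = floor((1000 - 20)/8)*8 = floor(980/8)*8 = 976 B
Final fragment needs no 8-byte alignment: it can carry up to MTU - header = 980 B
Non-final fragments needed = ceil((payload - 980) / 976) = ceil(4486/976) = ceil(4.5963) = 5
Number of fragments = 5 + 1 = 6
Fragment sizes (data): 5 * 976 B + 586 B (last, 586 <= 980 OK)
Total bytes sent = payload + n_frags * header = 5466 + 6*20 = 5466 + 120 = 5586 B

6, 5586


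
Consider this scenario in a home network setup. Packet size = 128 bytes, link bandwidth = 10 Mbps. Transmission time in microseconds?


Given: packet = 128 bytes, bandwidth = 10 Mbps
Packet in bits = 128 * 8 = 1024 bits
Bandwidth = 10 * 10^6 = 10000000 bps
Time = 1024 / 10000000 seconds
Time in us = 1024 * 10^6 / 10000000 = 102.4

102.4


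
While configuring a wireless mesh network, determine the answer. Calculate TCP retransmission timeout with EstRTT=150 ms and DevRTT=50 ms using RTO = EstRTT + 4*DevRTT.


Given: EstRTT = 150 ms, DevRTT = 50 ms
Timeout = EstRTT + 4 * DevRTT
4 * DevRTT = 4 * 50 = 200
Timeout = 150 + 200 = 350 ms

350


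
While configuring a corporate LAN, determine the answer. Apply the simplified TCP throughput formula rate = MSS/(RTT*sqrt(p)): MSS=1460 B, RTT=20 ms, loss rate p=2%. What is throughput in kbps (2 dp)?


Given: MSS = 1460 bytes, RTT = 20 ms, loss = 2%
RTT in seconds = 20 / 1000 = 0.02
Loss rate = 2% = 0.02
sqrt(loss) = sqrt(0.02) = 0.141421356237
Throughput (bytes/s) = 1460 / (0.02 * 0.141421356237) = 516187.9503
Throughput (kbps) = 516187.9503 * 8 / 1000 = 4129.503602 -> 4129.50 kbps (2 dp)

4129.50


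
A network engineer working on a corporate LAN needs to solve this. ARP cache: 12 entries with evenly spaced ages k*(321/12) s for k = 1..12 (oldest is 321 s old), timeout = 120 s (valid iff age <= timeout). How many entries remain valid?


Ages are k * 321/12 s for k = 1..12 (spacing = 26.7500 s).
Entry k is valid iff k * 321/12 <= 120 iff k <= 12 * 120 / 321 = 4.4860
n_valid = floor(4.4860) = 4
(n_stale = 12 - 4 = 8)

4


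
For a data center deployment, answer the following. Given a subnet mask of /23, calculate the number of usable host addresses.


Given: subnet mask /23
Host bits = 32 - 23 = 9
Total addresses = 2^9 = 512
Usable hosts = 512 - 2 (network + broadcast) = 510

510


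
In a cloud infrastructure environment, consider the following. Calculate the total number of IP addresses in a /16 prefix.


Given: CIDR prefix /16
Host bits = 32 - 16 = 16
Total addresses = 2^16 = 65536

65536


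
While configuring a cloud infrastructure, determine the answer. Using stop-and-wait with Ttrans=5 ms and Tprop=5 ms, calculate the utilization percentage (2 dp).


Given: Ttrans = 5 ms, Tprop = 5 ms
RTT = 2 * Tprop = 2 * 5 = 10 ms
U = Ttrans / (Ttrans + RTT)
U = 5 / (5 + 10)
U = 5 / 15 = 0.333333
U% = 33.33%

33.33


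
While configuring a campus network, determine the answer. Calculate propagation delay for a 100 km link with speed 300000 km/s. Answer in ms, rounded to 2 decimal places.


Given: distance = 100 km, speed = 300000 km/s
Delay = distance / speed = 100 / 300000 seconds
Delay in ms = 100 * 1000 / 300000
Delay = 0.3333 ms
Rounded to 2 dp = 0.33 ms

0.33


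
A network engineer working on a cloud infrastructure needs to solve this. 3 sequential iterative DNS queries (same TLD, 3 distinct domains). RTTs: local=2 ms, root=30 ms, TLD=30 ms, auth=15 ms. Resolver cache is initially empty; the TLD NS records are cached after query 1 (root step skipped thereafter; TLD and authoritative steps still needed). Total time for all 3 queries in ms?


Lookup 1 (cold cache): local + root + TLD + auth = 2 + 30 + 30 + 15 = 77 ms
Lookups 2..3 (TLD NS cached -> skip root; new domain -> still ask TLD and auth): local + TLD + auth = 2 + 30 + 15 = 47 ms each
Remaining 2 lookups: 2 * 47 = 94 ms
Total = 77 + 94 = 171 ms

171


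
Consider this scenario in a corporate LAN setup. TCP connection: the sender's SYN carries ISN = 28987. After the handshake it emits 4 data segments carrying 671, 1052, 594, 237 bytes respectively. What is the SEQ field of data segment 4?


The SYN occupies sequence number ISN = 28987, so the first data byte is ISN + 1 = 28988.
SEQ of data segment i = (ISN + 1) + sum of payload sizes of segments 1..i-1.
Segment 1: SEQ = 28988, payload = 671 bytes
Segment 2: SEQ = 29659, payload = 1052 bytes
Segment 3: SEQ = 30711, payload = 594 bytes
Segment 4: SEQ = 31305, payload = 237 bytes
SEQ of segment 4 = 28988 + 671 + 1052 + 594 = 31305

31305


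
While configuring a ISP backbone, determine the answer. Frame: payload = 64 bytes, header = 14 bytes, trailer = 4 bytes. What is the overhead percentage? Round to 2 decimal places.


Given: payload = 64 B, header = 14 B, trailer = 4 B
Overhead bytes = header + trailer = 14 + 4 = 18
Total frame = payload + overhead = 64 + 18 = 82
Overhead % = 18 / 82 * 100 = 21.9512% -> 21.95% (2 dp)

21.95


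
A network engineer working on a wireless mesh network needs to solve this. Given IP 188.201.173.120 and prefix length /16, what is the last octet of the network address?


Given: IP = 188.201.173.120, prefix = /16
Subnet mask = 255.255.0.0
Last octet of IP: 120
Last octet of mask: 0
Network last octet = 120 AND 0 = 0

0


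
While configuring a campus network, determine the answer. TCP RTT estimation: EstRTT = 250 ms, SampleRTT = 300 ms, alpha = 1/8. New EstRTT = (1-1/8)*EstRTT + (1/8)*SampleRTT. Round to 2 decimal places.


Given: EstRTT = 250 ms, SampleRTT = 300 ms, alpha = 1/8
New EstRTT = (1 - alpha) * EstRTT + alpha * SampleRTT
(7/8) * 250 = 218.75
(1/8) * 300 = 37.5
New EstRTT = 218.75 + 37.5 = 256.25 ms -> 256.25 ms (2 dp)

256.25


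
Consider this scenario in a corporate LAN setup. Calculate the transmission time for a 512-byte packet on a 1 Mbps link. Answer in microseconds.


Given: packet = 512 bytes, bandwidth = 1 Mbps
Packet in bits = 512 * 8 = 4096 bits
Bandwidth = 1 * 10^6 = 1000000 bps
Time = 4096 / 1000000 seconds
Time in us = 4096 * 10^6 / 1000000 = 4096

4096


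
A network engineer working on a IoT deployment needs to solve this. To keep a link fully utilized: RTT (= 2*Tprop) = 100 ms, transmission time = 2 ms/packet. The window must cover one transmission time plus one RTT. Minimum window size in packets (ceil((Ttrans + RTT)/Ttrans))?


Given: Ttrans = 2 ms, RTT = 100 ms (= 2 * Tprop, Tprop = 50 ms)
Time until first ACK returns = Ttrans + RTT = 2 + 100 = 102 ms
Need W * Ttrans >= Ttrans + RTT  ->  W >= (Ttrans + RTT) / Ttrans
(Ttrans + RTT) / Ttrans = 102 / 2 = 51
W_min = ceil(51) = 51

51


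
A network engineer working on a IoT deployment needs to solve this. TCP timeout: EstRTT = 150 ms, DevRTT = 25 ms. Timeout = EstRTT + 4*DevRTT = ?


Given: EstRTT = 150 ms, DevRTT = 25 ms
Timeout = EstRTT + 4 * DevRTT
4 * DevRTT = 4 * 25 = 100
Timeout = 150 + 100 = 250 ms

250


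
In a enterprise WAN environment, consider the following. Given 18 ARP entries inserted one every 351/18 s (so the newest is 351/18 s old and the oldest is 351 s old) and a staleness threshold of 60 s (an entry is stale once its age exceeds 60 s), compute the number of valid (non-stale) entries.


Ages are k * 351/18 s for k = 1..18 (spacing = 19.5000 s).
Entry k is valid iff k * 351/18 <= 60 iff k <= 18 * 60 / 351 = 3.0769
n_valid = floor(3.0769) = 3
(n_stale = 18 - 3 = 15)

3


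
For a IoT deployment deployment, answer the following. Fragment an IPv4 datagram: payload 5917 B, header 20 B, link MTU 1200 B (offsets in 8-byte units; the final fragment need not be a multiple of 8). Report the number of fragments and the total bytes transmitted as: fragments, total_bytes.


Max data per non-final fragment = floor((MTU - header)/8)*8 = floor((1200 - 20)/8)*8 = floor(1180/8)*8 = 1176 B
Final fragment needs no 8-byte alignment: it can carry up to MTU - header = 1180 B
Non-final fragments needed = ceil((payload - 1180) / 1176) = ceil(4737/1176) = ceil(4.0281) = 5
Number of fragments = 5 + 1 = 6
Fragment sizes (data): 5 * 1176 B + 37 B (last, 37 <= 1180 OK)
Total bytes sent = payload + n_frags * header = 5917 + 6*20 = 5917 + 120 = 6037 B

6, 6037


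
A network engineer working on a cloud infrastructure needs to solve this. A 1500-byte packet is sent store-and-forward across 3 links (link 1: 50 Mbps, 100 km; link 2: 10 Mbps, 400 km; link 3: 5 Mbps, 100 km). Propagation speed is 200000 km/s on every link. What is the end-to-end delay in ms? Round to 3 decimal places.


Packet = 1500 bytes = 12000 bits. Store-and-forward: sum (t_trans + t_prop) per link.
Link 1: t_trans = 12000/(50*10^6) s = 0.2400 ms; t_prop = 100/200000 s = 0.5000 ms; subtotal = 0.7400 ms
Link 2: t_trans = 12000/(10*10^6) s = 1.2000 ms; t_prop = 400/200000 s = 2.0000 ms; subtotal = 3.2000 ms
Link 3: t_trans = 12000/(5*10^6) s = 2.4000 ms; t_prop = 100/200000 s = 0.5000 ms; subtotal = 2.9000 ms
End-to-end = 0.7400 + 3.2000 + 2.9000 = 6.8400 ms -> 6.840 ms (3 dp)

6.840


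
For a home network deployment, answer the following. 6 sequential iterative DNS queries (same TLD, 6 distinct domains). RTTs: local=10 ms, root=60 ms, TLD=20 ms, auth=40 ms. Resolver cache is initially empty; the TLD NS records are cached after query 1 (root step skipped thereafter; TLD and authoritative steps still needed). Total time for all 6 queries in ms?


Lookup 1 (cold cache): local + root + TLD + auth = 10 + 60 + 20 + 40 = 130 ms
Lookups 2..6 (TLD NS cached -> skip root; new domain -> still ask TLD and auth): local + TLD + auth = 10 + 20 + 40 = 70 ms each
Remaining 5 lookups: 5 * 70 = 350 ms
Total = 130 + 350 = 480 ms

480


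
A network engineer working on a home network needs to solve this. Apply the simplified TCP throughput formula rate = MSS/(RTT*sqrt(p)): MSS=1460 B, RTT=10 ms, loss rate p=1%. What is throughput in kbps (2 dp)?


Given: MSS = 1460 bytes, RTT = 10 ms, loss = 1%
RTT in seconds = 10 / 1000 = 0.01
Loss rate = 1% = 0.01
sqrt(loss) = sqrt(0.01) = 0.1
Throughput (bytes/s) = 1460 / (0.01 * 0.1) = 1460000.0000
Throughput (kbps) = 1460000.0000 * 8 / 1000 = 11680.000000 -> 11680.00 kbps (2 dp)

11680.00


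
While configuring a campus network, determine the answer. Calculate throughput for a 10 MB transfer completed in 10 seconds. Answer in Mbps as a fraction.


Given: file = 10 MB, time = 10 s
File in Mb = 10 * 8 = 80 Mb
Throughput = 80 / 10 Mbps
Throughput = 8 Mbps

8


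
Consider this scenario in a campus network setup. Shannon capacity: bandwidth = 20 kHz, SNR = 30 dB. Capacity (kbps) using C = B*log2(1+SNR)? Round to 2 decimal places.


Given: B = 20 kHz, SNR = 30 dB
SNR linear = 10^(30/10) = 1000
1 + SNR = 1001
log2(1001) = 9.9672262588
C = 20 * 1000 * 9.9672262588 = 199344.5252 bps
C = 199.344525 kbps -> 199.34 kbps (2 dp)

199.34


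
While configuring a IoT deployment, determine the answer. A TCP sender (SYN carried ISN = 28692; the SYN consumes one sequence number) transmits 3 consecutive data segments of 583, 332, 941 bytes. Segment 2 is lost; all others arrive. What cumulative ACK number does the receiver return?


SYN uses sequence number 28692; first data byte = ISN + 1 = 28693.
Segment 1: SEQ = 28693, len = 583 B, covers [28693, 29275]
Segment 2: SEQ = 29276, len = 332 B, covers [29276, 29607] [LOST]
Segment 3: SEQ = 29608, len = 941 B, covers [29608, 30548]
In-order data received: bytes [28693, 29275] (segments 1..1).
Segment 2 missing -> gap begins at byte 29276; later segments buffered out of order.
Cumulative ACK = next expected in-order byte = 28693 + 583 = 29276

29276


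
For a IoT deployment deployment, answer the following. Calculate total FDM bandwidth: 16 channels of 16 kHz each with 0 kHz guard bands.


Given: 16 channels, 16 kHz each, guard = 0 kHz
Channel bandwidth = 16 * 16 = 256 kHz
Guard bands = 15 gaps * 0 kHz = 0 kHz
Total = 256 + 0 = 256 kHz

256


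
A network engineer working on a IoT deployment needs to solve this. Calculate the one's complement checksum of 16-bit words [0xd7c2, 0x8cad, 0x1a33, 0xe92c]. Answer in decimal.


Given words: [0xd7c2, 0x8cad, 0x1a33, 0xe92c]
Step 1: Sum all words
Raw sum = 55234 + 36013 + 6707 + 59692 = 157646
Step 2: Fold carry: (26574 + 2) = 26576
One's complement = ~26576 & 0xFFFF = 38959

38959


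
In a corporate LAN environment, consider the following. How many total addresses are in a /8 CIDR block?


Given: CIDR prefix /8
Host bits = 32 - 8 = 24
Total addresses = 2^24 = 16777216

16777216


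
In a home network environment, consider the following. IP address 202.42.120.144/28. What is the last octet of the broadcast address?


Given: IP = 202.42.120.144, prefix = /28
Host bits = 32 - 28 = 4
Network last octet = 144 AND mask = 144
Host part size = 2^4 - 1 = 15
Broadcast last octet = 144 OR 15 = 159

159


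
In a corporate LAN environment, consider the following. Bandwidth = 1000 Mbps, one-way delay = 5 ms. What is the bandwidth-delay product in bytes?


Given: bandwidth = 1000 Mbps, delay = 5 ms
BDP in bits = 1000 * 10^6 * 5 / 1000
BDP in bits = 5000000
BDP in bytes = 5000000 / 8 = 625000

625000


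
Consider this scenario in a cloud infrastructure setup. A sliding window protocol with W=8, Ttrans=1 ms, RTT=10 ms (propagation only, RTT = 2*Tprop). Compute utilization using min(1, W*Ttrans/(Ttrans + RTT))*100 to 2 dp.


Given: W = 8, Ttrans = 1 ms, RTT = 10 ms (= 2 * Tprop, Tprop = 5 ms)
Cycle time = Ttrans + RTT = 1 + 10 = 11 ms (first packet sent until its ACK returns)
W * Ttrans = 8 * 1 = 8 ms of sending per cycle
W * Ttrans / (Ttrans + RTT) = 8 / 11 = 0.727273
U = min(1, 0.727273) = 0.727273
U% = 72.73%

72.73


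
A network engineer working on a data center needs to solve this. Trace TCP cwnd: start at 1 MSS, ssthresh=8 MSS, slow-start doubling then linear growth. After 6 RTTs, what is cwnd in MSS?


RTT 0: cwnd = 1 MSS (initial)
RTT 1: cwnd = 2 MSS (slow start, doubled)
RTT 2: cwnd = 4 MSS (slow start, doubled)
RTT 3: cwnd = 8 MSS (slow start, doubled)
RTT 4: cwnd = 9 MSS (congestion avoidance, +1)
RTT 5: cwnd = 10 MSS (congestion avoidance, +1)
RTT 6: cwnd = 11 MSS (congestion avoidance, +1)

11


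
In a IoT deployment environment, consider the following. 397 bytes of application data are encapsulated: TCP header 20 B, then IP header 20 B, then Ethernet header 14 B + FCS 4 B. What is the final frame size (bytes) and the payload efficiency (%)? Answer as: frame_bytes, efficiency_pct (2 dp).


TCP segment = 397 + 20 = 417 B
IP packet = 417 + 20 = 437 B
Ethernet frame = 437 + 14 + 4 = 455 B
Efficiency = app / frame = 397 / 455 = 0.872527 = 87.2527% -> 87.25% (2 dp)

455, 87.25


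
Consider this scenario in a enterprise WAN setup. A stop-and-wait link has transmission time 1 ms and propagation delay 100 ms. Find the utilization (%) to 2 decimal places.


Given: Ttrans = 1 ms, Tprop = 100 ms
RTT = 2 * Tprop = 2 * 100 = 200 ms
U = Ttrans / (Ttrans + RTT)
U = 1 / (1 + 200)
U = 1 / 201 = 0.004975
U% = 0.50%

0.50


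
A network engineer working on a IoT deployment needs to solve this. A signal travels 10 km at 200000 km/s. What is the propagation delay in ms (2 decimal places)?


Given: distance = 10 km, speed = 200000 km/s
Delay = distance / speed = 10 / 200000 seconds
Delay in ms = 10 * 1000 / 200000
Delay = 0.0500 ms
Rounded to 2 dp = 0.05 ms

0.05


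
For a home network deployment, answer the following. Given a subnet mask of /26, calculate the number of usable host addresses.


Given: subnet mask /26
Host bits = 32 - 26 = 6
Total addresses = 2^6 = 64
Usable hosts = 64 - 2 (network + broadcast) = 62

62


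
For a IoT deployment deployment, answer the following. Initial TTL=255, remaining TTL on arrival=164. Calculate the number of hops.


Given: initial TTL = 255, received TTL = 164
Hops = initial TTL - received TTL
Hops = 255 - 164 = 91

91


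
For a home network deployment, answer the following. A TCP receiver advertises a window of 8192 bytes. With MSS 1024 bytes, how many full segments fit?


Given: RWND = 8192 bytes, MSS = 1024 bytes
Full segments = floor(RWND / MSS)
Full segments = floor(8192 / 1024)
Full segments = floor(8.0) = 8

8


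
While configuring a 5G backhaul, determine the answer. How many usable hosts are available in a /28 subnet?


Given: subnet mask /28
Host bits = 32 - 28 = 4
Total addresses = 2^4 = 16
Usable hosts = 16 - 2 (network + broadcast) = 14

14


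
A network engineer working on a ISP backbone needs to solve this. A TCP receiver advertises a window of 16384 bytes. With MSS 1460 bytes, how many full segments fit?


Given: RWND = 16384 bytes, MSS = 1460 bytes
Full segments = floor(RWND / MSS)
Full segments = floor(16384 / 1460)
Full segments = floor(11.2219) = 11

11


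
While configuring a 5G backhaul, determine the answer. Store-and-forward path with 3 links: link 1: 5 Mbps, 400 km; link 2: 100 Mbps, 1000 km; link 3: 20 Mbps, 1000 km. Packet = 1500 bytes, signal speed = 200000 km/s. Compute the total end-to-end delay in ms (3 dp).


Packet = 1500 bytes = 12000 bits. Store-and-forward: sum (t_trans + t_prop) per link.
Link 1: t_trans = 12000/(5*10^6) s = 2.4000 ms; t_prop = 400/200000 s = 2.0000 ms; subtotal = 4.4000 ms
Link 2: t_trans = 12000/(100*10^6) s = 0.1200 ms; t_prop = 1000/200000 s = 5.0000 ms; subtotal = 5.1200 ms
Link 3: t_trans = 12000/(20*10^6) s = 0.6000 ms; t_prop = 1000/200000 s = 5.0000 ms; subtotal = 5.6000 ms
End-to-end = 4.4000 + 5.1200 + 5.6000 = 15.1200 ms -> 15.120 ms (3 dp)

15.120


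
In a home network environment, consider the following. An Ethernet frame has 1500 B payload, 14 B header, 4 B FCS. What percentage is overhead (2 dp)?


Given: payload = 1500 B, header = 14 B, trailer = 4 B
Overhead bytes = header + trailer = 14 + 4 = 18
Total frame = payload + overhead = 1500 + 18 = 1518
Overhead % = 18 / 1518 * 100 = 1.1858% -> 1.19% (2 dp)

1.19


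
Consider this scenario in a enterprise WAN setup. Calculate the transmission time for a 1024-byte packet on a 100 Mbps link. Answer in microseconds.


Given: packet = 1024 bytes, bandwidth = 100 Mbps
Packet in bits = 1024 * 8 = 8192 bits
Bandwidth = 100 * 10^6 = 100000000 bps
Time = 8192 / 100000000 seconds
Time in us = 8192 * 10^6 / 100000000 = 81.92

81.92


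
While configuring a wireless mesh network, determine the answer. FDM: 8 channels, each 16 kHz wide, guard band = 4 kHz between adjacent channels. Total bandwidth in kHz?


Given: 8 channels, 16 kHz each, guard = 4 kHz
Channel bandwidth = 8 * 16 = 128 kHz
Guard bands = 7 gaps * 4 kHz = 28 kHz
Total = 128 + 28 = 156 kHz

156


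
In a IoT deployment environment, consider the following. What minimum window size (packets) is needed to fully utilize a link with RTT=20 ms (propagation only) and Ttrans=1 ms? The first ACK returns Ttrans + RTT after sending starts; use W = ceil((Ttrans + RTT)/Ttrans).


Given: Ttrans = 1 ms, RTT = 20 ms (= 2 * Tprop, Tprop = 10 ms)
Time until first ACK returns = Ttrans + RTT = 1 + 20 = 21 ms
Need W * Ttrans >= Ttrans + RTT  ->  W >= (Ttrans + RTT) / Ttrans
(Ttrans + RTT) / Ttrans = 21 / 1 = 21
W_min = ceil(21) = 21

21


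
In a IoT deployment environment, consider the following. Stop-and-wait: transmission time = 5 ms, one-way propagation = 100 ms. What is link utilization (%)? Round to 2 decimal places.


Given: Ttrans = 5 ms, Tprop = 100 ms
RTT = 2 * Tprop = 2 * 100 = 200 ms
U = Ttrans / (Ttrans + RTT)
U = 5 / (5 + 200)
U = 5 / 205 = 0.02439
U% = 2.44%

2.44


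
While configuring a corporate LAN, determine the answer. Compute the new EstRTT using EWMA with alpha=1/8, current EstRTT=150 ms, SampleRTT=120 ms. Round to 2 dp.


Given: EstRTT = 150 ms, SampleRTT = 120 ms, alpha = 1/8
New EstRTT = (1 - alpha) * EstRTT + alpha * SampleRTT
(7/8) * 150 = 131.25
(1/8) * 120 = 15
New EstRTT = 131.25 + 15 = 146.25 ms -> 146.25 ms (2 dp)

146.25


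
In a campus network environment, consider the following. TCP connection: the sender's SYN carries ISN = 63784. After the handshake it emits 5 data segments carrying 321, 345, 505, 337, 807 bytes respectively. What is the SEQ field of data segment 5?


The SYN occupies sequence number ISN = 63784, so the first data byte is ISN + 1 = 63785.
SEQ of data segment i = (ISN + 1) + sum of payload sizes of segments 1..i-1.
Segment 1: SEQ = 63785, payload = 321 bytes
Segment 2: SEQ = 64106, payload = 345 bytes
Segment 3: SEQ = 64451, payload = 505 bytes
Segment 4: SEQ = 64956, payload = 337 bytes
Segment 5: SEQ = 65293, payload = 807 bytes
SEQ of segment 5 = 63785 + 321 + 345 + 505 + 337 = 65293

65293


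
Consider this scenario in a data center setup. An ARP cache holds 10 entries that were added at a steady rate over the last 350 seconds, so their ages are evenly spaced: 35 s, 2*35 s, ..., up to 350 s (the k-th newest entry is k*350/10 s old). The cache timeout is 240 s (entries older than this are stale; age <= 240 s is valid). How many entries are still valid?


Ages are k * 350/10 s for k = 1..10 (spacing = 35.0000 s).
Entry k is valid iff k * 350/10 <= 240 iff k <= 10 * 240 / 350 = 6.8571
n_valid = floor(6.8571) = 6
(n_stale = 10 - 6 = 4)

6


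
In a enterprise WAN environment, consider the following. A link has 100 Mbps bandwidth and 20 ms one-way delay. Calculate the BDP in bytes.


Given: bandwidth = 100 Mbps, delay = 20 ms
BDP in bits = 100 * 10^6 * 20 / 1000
BDP in bits = 2000000
BDP in bytes = 2000000 / 8 = 250000

250000
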